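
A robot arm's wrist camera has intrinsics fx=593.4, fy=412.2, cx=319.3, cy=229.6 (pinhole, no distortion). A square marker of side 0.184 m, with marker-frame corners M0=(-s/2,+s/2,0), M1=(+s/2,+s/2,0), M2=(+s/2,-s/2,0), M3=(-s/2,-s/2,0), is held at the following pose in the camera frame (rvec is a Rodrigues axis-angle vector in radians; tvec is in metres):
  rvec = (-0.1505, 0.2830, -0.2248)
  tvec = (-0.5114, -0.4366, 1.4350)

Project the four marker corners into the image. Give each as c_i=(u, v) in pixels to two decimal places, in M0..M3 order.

c0=(81.01, 136.49) c1=(146.10, 120.25) c2=(134.92, 71.55) c3=(71.64, 89.00)

Intrinsics K: fx=593.4, fy=412.2, cx=319.3, cy=229.6
Marker side s = 0.184 m; corners in marker frame (Z=0):
  M0 = (-0.0920, +0.0920, 0)
  M1 = (+0.0920, +0.0920, 0)
  M2 = (+0.0920, -0.0920, 0)
  M3 = (-0.0920, -0.0920, 0)
rvec = (-0.1505, 0.2830, -0.2248), |rvec| = θ = 0.39150 rad = 22.431°
Rodrigues: sinθ=0.38158, 1−cosθ=0.07566; R = I + sinθ·[k]× + (1−cosθ)·[k]×²:
    [+0.93552 +0.19808 +0.29253]
    [-0.24013 +0.96387 +0.11528]
    [-0.25912 -0.17809 +0.94928]
t = (-0.5114, -0.4366, 1.4350) m
M0: Pc = R·M0+t = (-0.57924, -0.32583, +1.44246); u = 593.4·(-0.57924)/1.44246 + 319.3 = 81.0092, v = 412.2·(-0.32583)/1.44246 + 229.6 = 136.4893
M1: Pc = R·M1+t = (-0.40711, -0.37002, +1.39478); u = 593.4·(-0.40711)/1.39478 + 319.3 = 146.0975, v = 412.2·(-0.37002)/1.39478 + 229.6 = 120.2489
M2: Pc = R·M2+t = (-0.44356, -0.54737, +1.42754); u = 593.4·(-0.44356)/1.42754 + 319.3 = 134.9235, v = 412.2·(-0.54737)/1.42754 + 229.6 = 71.5489
M3: Pc = R·M3+t = (-0.61569, -0.50318, +1.47522); u = 593.4·(-0.61569)/1.47522 + 319.3 = 71.6421, v = 412.2·(-0.50318)/1.47522 + 229.6 = 89.0025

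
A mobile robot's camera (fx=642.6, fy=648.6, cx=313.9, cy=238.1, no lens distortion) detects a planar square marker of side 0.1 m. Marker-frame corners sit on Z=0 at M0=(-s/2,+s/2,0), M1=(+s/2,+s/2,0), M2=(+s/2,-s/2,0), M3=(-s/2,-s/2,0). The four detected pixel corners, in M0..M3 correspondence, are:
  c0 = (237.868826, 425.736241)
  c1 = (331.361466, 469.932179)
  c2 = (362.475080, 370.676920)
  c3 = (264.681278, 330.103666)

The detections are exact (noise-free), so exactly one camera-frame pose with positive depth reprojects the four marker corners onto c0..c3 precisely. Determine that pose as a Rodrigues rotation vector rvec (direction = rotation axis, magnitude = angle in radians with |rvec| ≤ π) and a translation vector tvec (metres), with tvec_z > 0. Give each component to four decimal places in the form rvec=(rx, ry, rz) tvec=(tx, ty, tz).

rvec=(0.1334, 0.3330, 0.3070) tvec=(-0.0151, 0.1491, 0.5998)

Intrinsics K: fx=642.6, fy=648.6, cx=313.9, cy=238.1
Marker side s = 0.1 m; corners in marker frame (Z=0):
  M0 = (-0.0500, +0.0500, 0)
  M1 = (+0.0500, +0.0500, 0)
  M2 = (+0.0500, -0.0500, 0)
  M3 = (-0.0500, -0.0500, 0)
Detected image corners:
  c0 = (237.868826, 425.736241) px
  c1 = (331.361466, 469.932179) px
  c2 = (362.475080, 370.676920) px
  c3 = (264.681278, 330.103666) px
Planar DLT: solve 8×8 A·h = b for H (H[2,2]=1):
  H  [+806.16192 -199.99317 +297.68222]
  H  [+224.02368 +1092.87688 +399.30671]
  H  [-0.50134 +0.29789 +1.00000]
B = K⁻¹H; ‖b₁‖=1.667315, ‖b₂‖=1.667315; λ = 2/(‖b₁‖+‖b₂‖) = 0.599767, sign → tz>0 ⇒ λ=+0.599767
r₁ = λ·B[:,0] = (+0.89931,+0.31754,-0.30069); r₂ = λ·B[:,1] = (-0.27394,+0.94501,+0.17866)
r₃ = r₁×r₂ = (+0.34089,-0.07830,+0.93684); SVD([r₁ r₂ r₃]) → R = UVᵀ:
  R  [+0.89931 -0.27394 +0.34089]
  R  [+0.31754 +0.94501 -0.07830]
  R  [-0.30069 +0.17866 +0.93684]
t = (-0.01514, +0.14907, +0.59977) m
tr R = 2.781152; θ = arccos((tr R − 1)/2) = 0.472186 rad = 27.054°
axis k = ((R−Rᵀ)₃₂, (R−Rᵀ)₁₃, (R−Rᵀ)₂₁) / (2 sinθ) = (+0.282487, +0.705284, +0.650211)
rvec = θ·k = (+0.133387, +0.333025, +0.307021)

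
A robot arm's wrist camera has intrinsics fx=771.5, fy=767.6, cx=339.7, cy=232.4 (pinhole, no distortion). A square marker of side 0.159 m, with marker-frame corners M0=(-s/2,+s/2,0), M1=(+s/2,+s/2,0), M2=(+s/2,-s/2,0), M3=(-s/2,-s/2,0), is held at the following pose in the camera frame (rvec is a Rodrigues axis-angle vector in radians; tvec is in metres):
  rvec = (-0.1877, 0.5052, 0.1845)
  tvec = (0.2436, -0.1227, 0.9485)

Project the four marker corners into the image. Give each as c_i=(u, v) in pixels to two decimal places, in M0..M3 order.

c0=(464.21, 188.34) c1=(592.42, 201.94) c2=(616.09, 74.40) c3=(488.72, 71.14)

Intrinsics K: fx=771.5, fy=767.6, cx=339.7, cy=232.4
Marker side s = 0.159 m; corners in marker frame (Z=0):
  M0 = (-0.0795, +0.0795, 0)
  M1 = (+0.0795, +0.0795, 0)
  M2 = (+0.0795, -0.0795, 0)
  M3 = (-0.0795, -0.0795, 0)
rvec = (-0.1877, 0.5052, 0.1845), |rvec| = θ = 0.56965 rad = 32.638°
Rodrigues: sinθ=0.53934, 1−cosθ=0.15791; R = I + sinθ·[k]× + (1−cosθ)·[k]×²:
    [+0.85924 -0.22083 +0.46146]
    [+0.12854 +0.96629 +0.22307]
    [-0.49517 -0.13235 +0.85866]
t = (0.2436, -0.1227, 0.9485) m
M0: Pc = R·M0+t = (+0.15774, -0.05610, +0.97734); u = 771.5·(+0.15774)/0.97734 + 339.7 = 464.2136, v = 767.6·(-0.05610)/0.97734 + 232.4 = 188.3405
M1: Pc = R·M1+t = (+0.29435, -0.03566, +0.89861); u = 771.5·(+0.29435)/0.89861 + 339.7 = 592.4161, v = 767.6·(-0.03566)/0.89861 + 232.4 = 201.9380
M2: Pc = R·M2+t = (+0.32946, -0.18930, +0.91966); u = 771.5·(+0.32946)/0.91966 + 339.7 = 616.0883, v = 767.6·(-0.18930)/0.91966 + 232.4 = 74.3978
M3: Pc = R·M3+t = (+0.19285, -0.20974, +0.99839); u = 771.5·(+0.19285)/0.99839 + 339.7 = 488.7213, v = 767.6·(-0.20974)/0.99839 + 232.4 = 71.1445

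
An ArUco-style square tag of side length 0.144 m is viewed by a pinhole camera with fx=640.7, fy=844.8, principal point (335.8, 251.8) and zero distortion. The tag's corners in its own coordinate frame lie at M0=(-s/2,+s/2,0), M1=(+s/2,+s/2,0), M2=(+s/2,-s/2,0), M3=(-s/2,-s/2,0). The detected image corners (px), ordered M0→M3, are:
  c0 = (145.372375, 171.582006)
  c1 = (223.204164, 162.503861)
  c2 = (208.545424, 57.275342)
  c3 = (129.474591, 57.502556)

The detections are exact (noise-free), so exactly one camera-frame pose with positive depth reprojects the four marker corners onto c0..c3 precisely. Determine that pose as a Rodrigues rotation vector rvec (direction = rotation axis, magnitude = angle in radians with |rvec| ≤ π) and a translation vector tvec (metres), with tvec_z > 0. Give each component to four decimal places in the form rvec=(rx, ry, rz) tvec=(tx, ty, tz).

Intrinsics K: fx=640.7, fy=844.8, cx=335.8, cy=251.8
Marker side s = 0.144 m; corners in marker frame (Z=0):
  M0 = (-0.0720, +0.0720, 0)
  M1 = (+0.0720, +0.0720, 0)
  M2 = (+0.0720, -0.0720, 0)
  M3 = (-0.0720, -0.0720, 0)
Detected image corners:
  c0 = (145.372375, 171.582006) px
  c1 = (223.204164, 162.503861) px
  c2 = (208.545424, 57.275342) px
  c3 = (129.474591, 57.502556) px
Planar DLT: solve 8×8 A·h = b for H (H[2,2]=1):
  H  [+643.82232 +106.01582 +178.23257]
  H  [+30.59189 +760.30308 +112.12407]
  H  [+0.56056 +0.00051 +1.00000]
B = K⁻¹H; ‖b₁‖=0.914867, ‖b₂‖=0.914867; λ = 2/(‖b₁‖+‖b₂‖) = 1.093056, sign → tz>0 ⇒ λ=+1.093056
r₁ = λ·B[:,0] = (+0.77725,-0.14304,+0.61272); r₂ = λ·B[:,1] = (+0.18057,+0.98356,+0.00056)
r₃ = r₁×r₂ = (-0.60273,+0.11021,+0.79030); SVD([r₁ r₂ r₃]) → R = UVᵀ:
  R  [+0.77725 +0.18057 -0.60273]
  R  [-0.14304 +0.98356 +0.11021]
  R  [+0.61272 +0.00056 +0.79030]
t = (-0.26882, -0.18072, +1.09306) m
tr R = 2.551110; θ = arccos((tr R − 1)/2) = 0.683203 rad = 39.145°
axis k = ((R−Rᵀ)₃₂, (R−Rᵀ)₁₃, (R−Rᵀ)₂₁) / (2 sinθ) = (-0.086844, -0.962683, -0.256319)
rvec = θ·k = (-0.059332, -0.657708, -0.175118)

rvec=(-0.0593, -0.6577, -0.1751) tvec=(-0.2688, -0.1807, 1.0931)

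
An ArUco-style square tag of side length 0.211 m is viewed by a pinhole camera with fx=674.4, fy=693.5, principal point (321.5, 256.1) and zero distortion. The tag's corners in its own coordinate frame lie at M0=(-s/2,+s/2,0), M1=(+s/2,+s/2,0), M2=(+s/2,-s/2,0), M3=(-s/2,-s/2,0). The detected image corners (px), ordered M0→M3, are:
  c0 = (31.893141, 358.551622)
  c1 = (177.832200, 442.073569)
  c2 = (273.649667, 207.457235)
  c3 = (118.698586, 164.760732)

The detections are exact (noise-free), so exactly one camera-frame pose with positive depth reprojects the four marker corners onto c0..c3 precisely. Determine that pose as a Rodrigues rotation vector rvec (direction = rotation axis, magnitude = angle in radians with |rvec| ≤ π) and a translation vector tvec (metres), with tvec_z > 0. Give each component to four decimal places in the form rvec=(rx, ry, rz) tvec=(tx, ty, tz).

rvec=(-0.2467, 0.5339, 0.3323) tvec=(-0.1669, 0.0292, 0.6374)

Intrinsics K: fx=674.4, fy=693.5, cx=321.5, cy=256.1
Marker side s = 0.211 m; corners in marker frame (Z=0):
  M0 = (-0.1055, +0.1055, 0)
  M1 = (+0.1055, +0.1055, 0)
  M2 = (+0.1055, -0.1055, 0)
  M3 = (-0.1055, -0.1055, 0)
Detected image corners:
  c0 = (31.893141, 358.551622) px
  c1 = (177.832200, 442.073569) px
  c2 = (273.649667, 207.457235) px
  c3 = (118.698586, 164.760732) px
Planar DLT: solve 8×8 A·h = b for H (H[2,2]=1):
  H  [+587.49924 -464.62195 +144.95440]
  H  [+51.32761 +940.88808 +287.88994]
  H  [-0.83721 -0.22424 +1.00000]
B = K⁻¹H; ‖b₁‖=1.568857, ‖b₂‖=1.568857; λ = 2/(‖b₁‖+‖b₂‖) = 0.637407, sign → tz>0 ⇒ λ=+0.637407
r₁ = λ·B[:,0] = (+0.80967,+0.24424,-0.53364); r₂ = λ·B[:,1] = (-0.37100,+0.91757,-0.14293)
r₃ = r₁×r₂ = (+0.45474,+0.31371,+0.83354); SVD([r₁ r₂ r₃]) → R = UVᵀ:
  R  [+0.80967 -0.37100 +0.45474]
  R  [+0.24424 +0.91757 +0.31371]
  R  [-0.53364 -0.14293 +0.83354]
t = (-0.16686, +0.02922, +0.63741) m
tr R = 2.560783; θ = arccos((tr R − 1)/2) = 0.675505 rad = 38.704°
axis k = ((R−Rᵀ)₃₂, (R−Rᵀ)₁₃, (R−Rᵀ)₂₁) / (2 sinθ) = (-0.365144, +0.790343, +0.491963)
rvec = θ·k = (-0.246656, +0.533881, +0.332323)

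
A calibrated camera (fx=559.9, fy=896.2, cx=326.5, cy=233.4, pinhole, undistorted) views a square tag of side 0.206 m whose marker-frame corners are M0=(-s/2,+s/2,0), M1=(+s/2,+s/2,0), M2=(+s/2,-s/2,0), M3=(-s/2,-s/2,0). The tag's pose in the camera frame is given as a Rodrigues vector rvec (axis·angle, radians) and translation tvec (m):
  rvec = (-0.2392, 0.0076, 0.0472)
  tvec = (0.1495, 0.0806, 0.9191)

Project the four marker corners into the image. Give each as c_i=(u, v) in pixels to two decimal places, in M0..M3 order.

c0=(352.56, 409.26) c1=(481.60, 419.26) c2=(479.41, 219.48) c3=(357.03, 210.56)

Intrinsics K: fx=559.9, fy=896.2, cx=326.5, cy=233.4
Marker side s = 0.206 m; corners in marker frame (Z=0):
  M0 = (-0.1030, +0.1030, 0)
  M1 = (+0.1030, +0.1030, 0)
  M2 = (+0.1030, -0.1030, 0)
  M3 = (-0.1030, -0.1030, 0)
rvec = (-0.2392, 0.0076, 0.0472), |rvec| = θ = 0.24393 rad = 13.976°
Rodrigues: sinθ=0.24152, 1−cosθ=0.02960; R = I + sinθ·[k]× + (1−cosθ)·[k]×²:
    [+0.99886 -0.04764 +0.00191]
    [+0.04583 +0.97042 +0.23701]
    [-0.01314 -0.23666 +0.97150]
t = (0.1495, 0.0806, 0.9191) m
M0: Pc = R·M0+t = (+0.04171, +0.17583, +0.89608); u = 559.9·(+0.04171)/0.89608 + 326.5 = 352.5621, v = 896.2·(+0.17583)/0.89608 + 233.4 = 409.2573
M1: Pc = R·M1+t = (+0.24748, +0.18527, +0.89337); u = 559.9·(+0.24748)/0.89337 + 326.5 = 481.6001, v = 896.2·(+0.18527)/0.89337 + 233.4 = 419.2609
M2: Pc = R·M2+t = (+0.25729, -0.01463, +0.94212); u = 559.9·(+0.25729)/0.94212 + 326.5 = 479.4063, v = 896.2·(-0.01463)/0.94212 + 233.4 = 219.4799
M3: Pc = R·M3+t = (+0.05152, -0.02407, +0.94483); u = 559.9·(+0.05152)/0.94483 + 326.5 = 357.0327, v = 896.2·(-0.02407)/0.94483 + 233.4 = 210.5649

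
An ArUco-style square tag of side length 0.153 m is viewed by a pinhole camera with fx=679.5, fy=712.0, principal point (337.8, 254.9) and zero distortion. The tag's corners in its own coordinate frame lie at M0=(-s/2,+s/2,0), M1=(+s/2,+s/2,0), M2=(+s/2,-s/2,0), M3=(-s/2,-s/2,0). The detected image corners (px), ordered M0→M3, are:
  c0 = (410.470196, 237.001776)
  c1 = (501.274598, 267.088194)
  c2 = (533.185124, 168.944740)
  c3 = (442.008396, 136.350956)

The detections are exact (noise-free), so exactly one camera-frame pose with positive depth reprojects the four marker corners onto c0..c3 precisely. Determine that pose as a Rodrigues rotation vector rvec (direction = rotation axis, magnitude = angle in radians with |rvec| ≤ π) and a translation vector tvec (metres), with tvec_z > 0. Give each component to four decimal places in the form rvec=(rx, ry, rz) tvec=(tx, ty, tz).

rvec=(0.1017, -0.1350, 0.3031) tvec=(0.2070, -0.0766, 1.0471)

Intrinsics K: fx=679.5, fy=712.0, cx=337.8, cy=254.9
Marker side s = 0.153 m; corners in marker frame (Z=0):
  M0 = (-0.0765, +0.0765, 0)
  M1 = (+0.0765, +0.0765, 0)
  M2 = (+0.0765, -0.0765, 0)
  M3 = (-0.0765, -0.0765, 0)
Detected image corners:
  c0 = (410.470196, 237.001776) px
  c1 = (501.274598, 267.088194) px
  c2 = (533.185124, 168.944740) px
  c3 = (442.008396, 136.350956) px
Planar DLT: solve 8×8 A·h = b for H (H[2,2]=1):
  H  [+661.19206 -171.56361 +472.13304]
  H  [+233.30980 +664.92150 +202.80389]
  H  [+0.14095 +0.07589 +1.00000]
B = K⁻¹H; ‖b₁‖=0.955042, ‖b₂‖=0.955042; λ = 2/(‖b₁‖+‖b₂‖) = 1.047074, sign → tz>0 ⇒ λ=+1.047074
r₁ = λ·B[:,0] = (+0.94550,+0.29027,+0.14758); r₂ = λ·B[:,1] = (-0.30387,+0.94939,+0.07946)
r₃ = r₁×r₂ = (-0.11705,-0.11997,+0.98585); SVD([r₁ r₂ r₃]) → R = UVᵀ:
  R  [+0.94550 -0.30387 -0.11705]
  R  [+0.29027 +0.94939 -0.11997]
  R  [+0.14758 +0.07946 +0.98585]
t = (+0.20700, -0.07661, +1.04707) m
tr R = 2.880742; θ = arccos((tr R − 1)/2) = 0.347077 rad = 19.886°
axis k = ((R−Rᵀ)₃₂, (R−Rᵀ)₁₃, (R−Rᵀ)₂₁) / (2 sinθ) = (+0.293153, -0.388990, +0.873354)
rvec = θ·k = (+0.101747, -0.135010, +0.303122)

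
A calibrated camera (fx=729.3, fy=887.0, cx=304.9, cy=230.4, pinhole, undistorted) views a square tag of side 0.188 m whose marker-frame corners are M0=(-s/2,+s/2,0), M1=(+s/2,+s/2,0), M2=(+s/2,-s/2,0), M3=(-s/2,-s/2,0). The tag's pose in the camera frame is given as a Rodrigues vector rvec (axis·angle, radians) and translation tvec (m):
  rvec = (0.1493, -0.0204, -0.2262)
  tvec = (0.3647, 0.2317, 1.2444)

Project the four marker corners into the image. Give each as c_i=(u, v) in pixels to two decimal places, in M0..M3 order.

Intrinsics K: fx=729.3, fy=887.0, cx=304.9, cy=230.4
Marker side s = 0.188 m; corners in marker frame (Z=0):
  M0 = (-0.0940, +0.0940, 0)
  M1 = (+0.0940, +0.0940, 0)
  M2 = (+0.0940, -0.0940, 0)
  M3 = (-0.0940, -0.0940, 0)
rvec = (0.1493, -0.0204, -0.2262), |rvec| = θ = 0.27180 rad = 15.573°
Rodrigues: sinθ=0.26846, 1−cosθ=0.03671; R = I + sinθ·[k]× + (1−cosθ)·[k]×²:
    [+0.97437 +0.22191 -0.03693]
    [-0.22494 +0.96350 -0.14518]
    [+0.00337 +0.14976 +0.98872]
t = (0.3647, 0.2317, 1.2444) m
M0: Pc = R·M0+t = (+0.29397, +0.34341, +1.25816); u = 729.3·(+0.29397)/1.25816 + 304.9 = 475.3009, v = 887.0·(+0.34341)/1.25816 + 230.4 = 472.5052
M1: Pc = R·M1+t = (+0.47715, +0.30112, +1.25879); u = 729.3·(+0.47715)/1.25879 + 304.9 = 581.3436, v = 887.0·(+0.30112)/1.25879 + 230.4 = 442.5851
M2: Pc = R·M2+t = (+0.43543, +0.11999, +1.23064); u = 729.3·(+0.43543)/1.23064 + 304.9 = 562.9446, v = 887.0·(+0.11999)/1.23064 + 230.4 = 316.8823
M3: Pc = R·M3+t = (+0.25225, +0.16228, +1.23001); u = 729.3·(+0.25225)/1.23001 + 304.9 = 454.4650, v = 887.0·(+0.16228)/1.23001 + 230.4 = 347.4225

c0=(475.30, 472.51) c1=(581.34, 442.59) c2=(562.94, 316.88) c3=(454.46, 347.42)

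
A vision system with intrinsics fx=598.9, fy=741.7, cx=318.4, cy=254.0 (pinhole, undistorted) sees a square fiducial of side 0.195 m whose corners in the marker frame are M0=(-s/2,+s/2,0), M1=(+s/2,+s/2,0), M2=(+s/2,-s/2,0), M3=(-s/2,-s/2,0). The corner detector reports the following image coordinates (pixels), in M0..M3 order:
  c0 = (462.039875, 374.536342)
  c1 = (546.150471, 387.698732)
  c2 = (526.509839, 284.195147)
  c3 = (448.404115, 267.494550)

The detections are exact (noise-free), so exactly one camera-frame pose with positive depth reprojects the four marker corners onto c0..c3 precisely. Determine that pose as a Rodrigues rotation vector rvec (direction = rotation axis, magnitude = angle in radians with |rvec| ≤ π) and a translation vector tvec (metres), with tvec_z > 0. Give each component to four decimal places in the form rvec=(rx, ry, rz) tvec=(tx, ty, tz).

Intrinsics K: fx=598.9, fy=741.7, cx=318.4, cy=254.0
Marker side s = 0.195 m; corners in marker frame (Z=0):
  M0 = (-0.0975, +0.0975, 0)
  M1 = (+0.0975, +0.0975, 0)
  M2 = (+0.0975, -0.0975, 0)
  M3 = (-0.0975, -0.0975, 0)
Detected image corners:
  c0 = (462.039875, 374.536342) px
  c1 = (546.150471, 387.698732) px
  c2 = (526.509839, 284.195147) px
  c3 = (448.404115, 267.494550) px
Planar DLT: solve 8×8 A·h = b for H (H[2,2]=1):
  H  [+530.80761 -126.25198 +496.35060]
  H  [+153.48216 +399.24036 +326.45703]
  H  [+0.23299 -0.42746 +1.00000]
B = K⁻¹H; ‖b₁‖=0.807317, ‖b₂‖=0.807317; λ = 2/(‖b₁‖+‖b₂‖) = 1.238671, sign → tz>0 ⇒ λ=+1.238671
r₁ = λ·B[:,0] = (+0.94441,+0.15749,+0.28860); r₂ = λ·B[:,1] = (+0.02038,+0.84807,-0.52949)
r₃ = r₁×r₂ = (-0.32814,+0.50593,+0.79772); SVD([r₁ r₂ r₃]) → R = UVᵀ:
  R  [+0.94441 +0.02038 -0.32814]
  R  [+0.15749 +0.84807 +0.50593]
  R  [+0.28860 -0.52949 +0.79772]
t = (+0.36805, +0.12101, +1.23867) m
tr R = 2.590204; θ = arccos((tr R − 1)/2) = 0.651621 rad = 37.335°
axis k = ((R−Rᵀ)₃₂, (R−Rᵀ)₁₃, (R−Rᵀ)₂₁) / (2 sinθ) = (-0.853635, -0.508458, +0.113041)
rvec = θ·k = (-0.556246, -0.331322, +0.073660)

rvec=(-0.5562, -0.3313, 0.0737) tvec=(0.3680, 0.1210, 1.2387)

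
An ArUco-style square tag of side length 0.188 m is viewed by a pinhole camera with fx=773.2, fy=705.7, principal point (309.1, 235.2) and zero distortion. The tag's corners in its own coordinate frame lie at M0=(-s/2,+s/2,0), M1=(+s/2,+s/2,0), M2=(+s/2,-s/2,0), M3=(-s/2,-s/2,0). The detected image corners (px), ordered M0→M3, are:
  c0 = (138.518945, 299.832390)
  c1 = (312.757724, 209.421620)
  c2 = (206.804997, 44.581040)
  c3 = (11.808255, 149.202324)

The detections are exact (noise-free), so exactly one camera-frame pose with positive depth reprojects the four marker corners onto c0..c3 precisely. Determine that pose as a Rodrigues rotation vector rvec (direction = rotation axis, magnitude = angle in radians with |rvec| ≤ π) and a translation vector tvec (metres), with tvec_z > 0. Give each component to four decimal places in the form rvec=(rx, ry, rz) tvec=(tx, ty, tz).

Intrinsics K: fx=773.2, fy=705.7, cx=309.1, cy=235.2
Marker side s = 0.188 m; corners in marker frame (Z=0):
  M0 = (-0.0940, +0.0940, 0)
  M1 = (+0.0940, +0.0940, 0)
  M2 = (+0.0940, -0.0940, 0)
  M3 = (-0.0940, -0.0940, 0)
Detected image corners:
  c0 = (138.518945, 299.832390) px
  c1 = (312.757724, 209.421620) px
  c2 = (206.804997, 44.581040) px
  c3 = (11.808255, 149.202324) px
Planar DLT: solve 8×8 A·h = b for H (H[2,2]=1):
  H  [+965.45531 +727.66813 +170.33035]
  H  [-530.24677 +952.57894 +180.92223]
  H  [-0.07878 +0.64771 +1.00000]
B = K⁻¹H; ‖b₁‖=1.473353, ‖b₂‖=1.473353; λ = 2/(‖b₁‖+‖b₂‖) = 0.678724, sign → tz>0 ⇒ λ=+0.678724
r₁ = λ·B[:,0] = (+0.86886,-0.49216,-0.05347); r₂ = λ·B[:,1] = (+0.46301,+0.76965,+0.43962)
r₃ = r₁×r₂ = (-0.17521,-0.40672,+0.89659); SVD([r₁ r₂ r₃]) → R = UVᵀ:
  R  [+0.86886 +0.46301 -0.17521]
  R  [-0.49216 +0.76965 -0.40672]
  R  [-0.05347 +0.43962 +0.89659]
t = (-0.12181, -0.05220, +0.67872) m
tr R = 2.535103; θ = arccos((tr R − 1)/2) = 0.695784 rad = 39.865°
axis k = ((R−Rᵀ)₃₂, (R−Rᵀ)₁₃, (R−Rᵀ)₂₁) / (2 sinθ) = (+0.660184, -0.094965, -0.745077)
rvec = θ·k = (+0.459345, -0.066075, -0.518412)

rvec=(0.4593, -0.0661, -0.5184) tvec=(-0.1218, -0.0522, 0.6787)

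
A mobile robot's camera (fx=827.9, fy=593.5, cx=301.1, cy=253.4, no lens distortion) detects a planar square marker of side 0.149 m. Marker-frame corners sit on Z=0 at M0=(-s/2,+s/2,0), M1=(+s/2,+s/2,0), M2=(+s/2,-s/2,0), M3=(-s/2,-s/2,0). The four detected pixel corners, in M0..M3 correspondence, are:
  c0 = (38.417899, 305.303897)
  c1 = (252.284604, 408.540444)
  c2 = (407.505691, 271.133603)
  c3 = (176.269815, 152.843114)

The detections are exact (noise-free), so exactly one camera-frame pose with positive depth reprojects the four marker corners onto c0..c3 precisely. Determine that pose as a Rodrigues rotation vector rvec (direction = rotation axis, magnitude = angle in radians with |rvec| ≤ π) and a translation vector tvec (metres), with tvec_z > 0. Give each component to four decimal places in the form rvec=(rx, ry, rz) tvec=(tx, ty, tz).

rvec=(0.3224, 0.0069, 0.6237) tvec=(-0.0466, 0.0272, 0.4567)

Intrinsics K: fx=827.9, fy=593.5, cx=301.1, cy=253.4
Marker side s = 0.149 m; corners in marker frame (Z=0):
  M0 = (-0.0745, +0.0745, 0)
  M1 = (+0.0745, +0.0745, 0)
  M2 = (+0.0745, -0.0745, 0)
  M3 = (-0.0745, -0.0745, 0)
Detected image corners:
  c0 = (38.417899, 305.303897) px
  c1 = (252.284604, 408.540444) px
  c2 = (407.505691, 271.133603) px
  c3 = (176.269815, 152.843114) px
Planar DLT: solve 8×8 A·h = b for H (H[2,2]=1):
  H  [+1533.95844 -841.39037 +216.68754]
  H  [+797.08208 +1157.94393 +288.79962]
  H  [+0.19744 +0.65380 +1.00000]
B = K⁻¹H; ‖b₁‖=2.189841, ‖b₂‖=2.189841; λ = 2/(‖b₁‖+‖b₂‖) = 0.456654, sign → tz>0 ⇒ λ=+0.456654
r₁ = λ·B[:,0] = (+0.81331,+0.57480,+0.09016); r₂ = λ·B[:,1] = (-0.57268,+0.76348,+0.29856)
r₃ = r₁×r₂ = (+0.10278,-0.29446,+0.95012); SVD([r₁ r₂ r₃]) → R = UVᵀ:
  R  [+0.81331 -0.57268 +0.10278]
  R  [+0.57480 +0.76348 -0.29446]
  R  [+0.09016 +0.29856 +0.95012]
t = (-0.04656, +0.02724, +0.45665) m
tr R = 2.526913; θ = arccos((tr R − 1)/2) = 0.702148 rad = 40.230°
axis k = ((R−Rᵀ)₃₂, (R−Rᵀ)₁₃, (R−Rᵀ)₂₁) / (2 sinθ) = (+0.459092, +0.009764, +0.888335)
rvec = θ·k = (+0.322351, +0.006856, +0.623743)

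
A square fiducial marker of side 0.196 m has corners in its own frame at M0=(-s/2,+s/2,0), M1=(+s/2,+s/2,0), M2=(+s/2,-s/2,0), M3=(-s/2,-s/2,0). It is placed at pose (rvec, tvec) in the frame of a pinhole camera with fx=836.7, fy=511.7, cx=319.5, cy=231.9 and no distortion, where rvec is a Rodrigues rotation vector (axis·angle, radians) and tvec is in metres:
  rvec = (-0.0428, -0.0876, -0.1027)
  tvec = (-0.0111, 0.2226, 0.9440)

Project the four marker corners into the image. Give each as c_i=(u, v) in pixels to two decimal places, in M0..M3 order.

Intrinsics K: fx=836.7, fy=511.7, cx=319.5, cy=231.9
Marker side s = 0.196 m; corners in marker frame (Z=0):
  M0 = (-0.0980, +0.0980, 0)
  M1 = (+0.0980, +0.0980, 0)
  M2 = (+0.0980, -0.0980, 0)
  M3 = (-0.0980, -0.0980, 0)
rvec = (-0.0428, -0.0876, -0.1027), |rvec| = θ = 0.14161 rad = 8.114°
Rodrigues: sinθ=0.14114, 1−cosθ=0.01001; R = I + sinθ·[k]× + (1−cosθ)·[k]×²:
    [+0.99090 +0.10423 -0.08511]
    [-0.10049 +0.99382 +0.04715]
    [+0.08950 -0.03817 +0.99526]
t = (-0.0111, 0.2226, 0.9440) m
M0: Pc = R·M0+t = (-0.09799, +0.32984, +0.93149); u = 836.7·(-0.09799)/0.93149 + 319.5 = 231.4777, v = 511.7·(+0.32984)/0.93149 + 231.9 = 413.0940
M1: Pc = R·M1+t = (+0.09622, +0.31015, +0.94903); u = 836.7·(+0.09622)/0.94903 + 319.5 = 404.3337, v = 511.7·(+0.31015)/0.94903 + 231.9 = 399.1255
M2: Pc = R·M2+t = (+0.07579, +0.11536, +0.95651); u = 836.7·(+0.07579)/0.95651 + 319.5 = 385.8004, v = 511.7·(+0.11536)/0.95651 + 231.9 = 293.6125
M3: Pc = R·M3+t = (-0.11842, +0.13505, +0.93897); u = 836.7·(-0.11842)/0.93897 + 319.5 = 213.9752, v = 511.7·(+0.13505)/0.93897 + 231.9 = 305.4985

c0=(231.48, 413.09) c1=(404.33, 399.13) c2=(385.80, 293.61) c3=(213.98, 305.50)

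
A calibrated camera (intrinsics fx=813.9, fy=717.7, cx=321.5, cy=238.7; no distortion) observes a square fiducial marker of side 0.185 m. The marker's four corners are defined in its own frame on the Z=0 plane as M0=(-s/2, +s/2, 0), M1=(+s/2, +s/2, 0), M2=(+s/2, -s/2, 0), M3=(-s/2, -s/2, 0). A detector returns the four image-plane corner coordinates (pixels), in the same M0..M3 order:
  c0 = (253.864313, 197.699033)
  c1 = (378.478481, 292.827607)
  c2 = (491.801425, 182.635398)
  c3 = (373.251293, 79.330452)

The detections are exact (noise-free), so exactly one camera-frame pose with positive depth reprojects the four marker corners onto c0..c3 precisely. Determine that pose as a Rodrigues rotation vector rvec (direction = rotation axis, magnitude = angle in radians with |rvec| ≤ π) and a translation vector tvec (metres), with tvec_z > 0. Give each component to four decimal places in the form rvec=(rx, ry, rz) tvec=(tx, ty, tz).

Intrinsics K: fx=813.9, fy=717.7, cx=321.5, cy=238.7
Marker side s = 0.185 m; corners in marker frame (Z=0):
  M0 = (-0.0925, +0.0925, 0)
  M1 = (+0.0925, +0.0925, 0)
  M2 = (+0.0925, -0.0925, 0)
  M3 = (-0.0925, -0.0925, 0)
Detected image corners:
  c0 = (253.864313, 197.699033) px
  c1 = (378.478481, 292.827607) px
  c2 = (491.801425, 182.635398) px
  c3 = (373.251293, 79.330452) px
Planar DLT: solve 8×8 A·h = b for H (H[2,2]=1):
  H  [+784.21689 -607.88061 +375.96013]
  H  [+599.98270 +627.36639 +189.96923]
  H  [+0.33908 +0.05490 +1.00000]
B = K⁻¹H; ‖b₁‖=1.151617, ‖b₂‖=1.151617; λ = 2/(‖b₁‖+‖b₂‖) = 0.868345, sign → tz>0 ⇒ λ=+0.868345
r₁ = λ·B[:,0] = (+0.72037,+0.62799,+0.29444); r₂ = λ·B[:,1] = (-0.66737,+0.74320,+0.04767)
r₃ = r₁×r₂ = (-0.18889,-0.23084,+0.95448); SVD([r₁ r₂ r₃]) → R = UVᵀ:
  R  [+0.72037 -0.66737 -0.18889]
  R  [+0.62799 +0.74320 -0.23084]
  R  [+0.29444 +0.04767 +0.95448]
t = (+0.05810, -0.05896, +0.86834) m
tr R = 2.418048; θ = arccos((tr R − 1)/2) = 0.782683 rad = 44.844°
axis k = ((R−Rᵀ)₃₂, (R−Rᵀ)₁₃, (R−Rᵀ)₂₁) / (2 sinθ) = (+0.197473, -0.342691, +0.918459)
rvec = θ·k = (+0.154559, -0.268219, +0.718863)

rvec=(0.1546, -0.2682, 0.7189) tvec=(0.0581, -0.0590, 0.8683)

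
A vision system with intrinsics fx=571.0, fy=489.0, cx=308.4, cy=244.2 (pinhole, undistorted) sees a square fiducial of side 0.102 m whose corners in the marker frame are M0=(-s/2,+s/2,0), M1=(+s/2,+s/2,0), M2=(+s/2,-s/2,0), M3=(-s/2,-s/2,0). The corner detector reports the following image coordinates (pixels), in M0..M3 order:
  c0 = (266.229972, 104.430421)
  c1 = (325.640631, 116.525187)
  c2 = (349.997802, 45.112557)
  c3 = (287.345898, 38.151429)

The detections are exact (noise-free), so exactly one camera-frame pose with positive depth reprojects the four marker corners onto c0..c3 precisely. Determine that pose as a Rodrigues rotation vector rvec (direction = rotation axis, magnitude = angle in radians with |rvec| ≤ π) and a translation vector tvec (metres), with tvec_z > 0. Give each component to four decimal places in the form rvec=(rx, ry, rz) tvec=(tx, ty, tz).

rvec=(0.0791, 0.6185, 0.3341) tvec=(-0.0031, -0.2498, 0.7274)

Intrinsics K: fx=571.0, fy=489.0, cx=308.4, cy=244.2
Marker side s = 0.102 m; corners in marker frame (Z=0):
  M0 = (-0.0510, +0.0510, 0)
  M1 = (+0.0510, +0.0510, 0)
  M2 = (+0.0510, -0.0510, 0)
  M3 = (-0.0510, -0.0510, 0)
Detected image corners:
  c0 = (266.229972, 104.430421) px
  c1 = (325.640631, 116.525187) px
  c2 = (349.997802, 45.112557) px
  c3 = (287.345898, 38.151429) px
Planar DLT: solve 8×8 A·h = b for H (H[2,2]=1):
  H  [+363.45689 -149.72005 +305.97807]
  H  [+35.62874 +691.93879 +76.28391]
  H  [-0.76373 +0.23615 +1.00000]
B = K⁻¹H; ‖b₁‖=1.374804, ‖b₂‖=1.374804; λ = 2/(‖b₁‖+‖b₂‖) = 0.727376, sign → tz>0 ⇒ λ=+0.727376
r₁ = λ·B[:,0] = (+0.76303,+0.33042,-0.55552); r₂ = λ·B[:,1] = (-0.28350,+0.94347,+0.17177)
r₃ = r₁×r₂ = (+0.58087,+0.02642,+0.81357); SVD([r₁ r₂ r₃]) → R = UVᵀ:
  R  [+0.76303 -0.28350 +0.58087]
  R  [+0.33042 +0.94347 +0.02642]
  R  [-0.55552 +0.17177 +0.81357]
t = (-0.00309, -0.24977, +0.72738) m
tr R = 2.520067; θ = arccos((tr R − 1)/2) = 0.707431 rad = 40.533°
axis k = ((R−Rᵀ)₃₂, (R−Rᵀ)₁₃, (R−Rᵀ)₂₁) / (2 sinθ) = (+0.111823, +0.874303, +0.472324)
rvec = θ·k = (+0.079107, +0.618509, +0.334137)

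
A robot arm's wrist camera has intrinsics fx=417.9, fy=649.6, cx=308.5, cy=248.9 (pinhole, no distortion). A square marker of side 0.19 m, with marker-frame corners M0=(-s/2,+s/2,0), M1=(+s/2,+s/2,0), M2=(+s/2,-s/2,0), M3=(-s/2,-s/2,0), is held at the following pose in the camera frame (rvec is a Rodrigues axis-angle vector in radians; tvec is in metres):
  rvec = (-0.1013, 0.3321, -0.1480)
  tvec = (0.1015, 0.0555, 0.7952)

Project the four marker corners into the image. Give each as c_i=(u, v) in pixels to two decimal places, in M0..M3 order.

c0=(321.27, 380.08) c1=(420.79, 364.17) c2=(404.34, 204.33) c3=(308.78, 231.30)

Intrinsics K: fx=417.9, fy=649.6, cx=308.5, cy=248.9
Marker side s = 0.19 m; corners in marker frame (Z=0):
  M0 = (-0.0950, +0.0950, 0)
  M1 = (+0.0950, +0.0950, 0)
  M2 = (+0.0950, -0.0950, 0)
  M3 = (-0.0950, -0.0950, 0)
rvec = (-0.1013, 0.3321, -0.1480), |rvec| = θ = 0.37743 rad = 21.625°
Rodrigues: sinθ=0.36854, 1−cosθ=0.07039; R = I + sinθ·[k]× + (1−cosθ)·[k]×²:
    [+0.93468 +0.12789 +0.33168]
    [-0.16113 +0.98411 +0.07463]
    [-0.31686 -0.12320 +0.94044]
t = (0.1015, 0.0555, 0.7952) m
M0: Pc = R·M0+t = (+0.02485, +0.16430, +0.81360); u = 417.9·(+0.02485)/0.81360 + 308.5 = 321.2664, v = 649.6·(+0.16430)/0.81360 + 248.9 = 380.0801
M1: Pc = R·M1+t = (+0.20244, +0.13368, +0.75339); u = 417.9·(+0.20244)/0.75339 + 308.5 = 420.7938, v = 649.6·(+0.13368)/0.75339 + 248.9 = 364.1652
M2: Pc = R·M2+t = (+0.17815, -0.05330, +0.77680); u = 417.9·(+0.17815)/0.77680 + 308.5 = 404.3379, v = 649.6·(-0.05330)/0.77680 + 248.9 = 204.3297
M3: Pc = R·M3+t = (+0.00056, -0.02268, +0.83701); u = 417.9·(+0.00056)/0.83701 + 308.5 = 308.7774, v = 649.6·(-0.02268)/0.83701 + 248.9 = 231.2961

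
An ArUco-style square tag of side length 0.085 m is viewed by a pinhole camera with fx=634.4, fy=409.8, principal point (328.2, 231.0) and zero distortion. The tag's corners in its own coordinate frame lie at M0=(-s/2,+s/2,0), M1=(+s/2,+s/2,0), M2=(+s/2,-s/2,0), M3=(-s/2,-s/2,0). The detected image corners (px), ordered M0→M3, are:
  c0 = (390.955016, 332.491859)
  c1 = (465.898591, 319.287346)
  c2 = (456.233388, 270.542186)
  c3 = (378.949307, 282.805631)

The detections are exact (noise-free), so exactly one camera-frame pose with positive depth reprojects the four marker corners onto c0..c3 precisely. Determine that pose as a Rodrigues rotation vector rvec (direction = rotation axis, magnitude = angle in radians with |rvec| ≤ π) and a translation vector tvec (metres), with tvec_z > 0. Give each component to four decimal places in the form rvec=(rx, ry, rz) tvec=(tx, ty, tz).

Intrinsics K: fx=634.4, fy=409.8, cx=328.2, cy=231.0
Marker side s = 0.085 m; corners in marker frame (Z=0):
  M0 = (-0.0425, +0.0425, 0)
  M1 = (+0.0425, +0.0425, 0)
  M2 = (+0.0425, -0.0425, 0)
  M3 = (-0.0425, -0.0425, 0)
Detected image corners:
  c0 = (390.955016, 332.491859) px
  c1 = (465.898591, 319.287346) px
  c2 = (456.233388, 270.542186) px
  c3 = (378.949307, 282.805631) px
Planar DLT: solve 8×8 A·h = b for H (H[2,2]=1):
  H  [+1025.23695 +261.82450 +423.57924]
  H  [-57.31987 +674.75163 +301.53122]
  H  [+0.30724 +0.31803 +1.00000]
B = K⁻¹H; ‖b₁‖=1.521716, ‖b₂‖=1.521716; λ = 2/(‖b₁‖+‖b₂‖) = 0.657153, sign → tz>0 ⇒ λ=+0.657153
r₁ = λ·B[:,0] = (+0.95755,-0.20573,+0.20191); r₂ = λ·B[:,1] = (+0.16309,+0.96422,+0.20899)
r₃ = r₁×r₂ = (-0.23768,-0.16719,+0.95685); SVD([r₁ r₂ r₃]) → R = UVᵀ:
  R  [+0.95755 +0.16309 -0.23768]
  R  [-0.20573 +0.96422 -0.16719]
  R  [+0.20191 +0.20899 +0.95685]
t = (+0.09880, +0.11310, +0.65715) m
tr R = 2.878622; θ = arccos((tr R − 1)/2) = 0.350180 rad = 20.064°
axis k = ((R−Rᵀ)₃₂, (R−Rᵀ)₁₃, (R−Rᵀ)₂₁) / (2 sinθ) = (+0.548267, -0.640666, -0.537541)
rvec = θ·k = (+0.191992, -0.224348, -0.188236)

rvec=(0.1920, -0.2243, -0.1882) tvec=(0.0988, 0.1131, 0.6572)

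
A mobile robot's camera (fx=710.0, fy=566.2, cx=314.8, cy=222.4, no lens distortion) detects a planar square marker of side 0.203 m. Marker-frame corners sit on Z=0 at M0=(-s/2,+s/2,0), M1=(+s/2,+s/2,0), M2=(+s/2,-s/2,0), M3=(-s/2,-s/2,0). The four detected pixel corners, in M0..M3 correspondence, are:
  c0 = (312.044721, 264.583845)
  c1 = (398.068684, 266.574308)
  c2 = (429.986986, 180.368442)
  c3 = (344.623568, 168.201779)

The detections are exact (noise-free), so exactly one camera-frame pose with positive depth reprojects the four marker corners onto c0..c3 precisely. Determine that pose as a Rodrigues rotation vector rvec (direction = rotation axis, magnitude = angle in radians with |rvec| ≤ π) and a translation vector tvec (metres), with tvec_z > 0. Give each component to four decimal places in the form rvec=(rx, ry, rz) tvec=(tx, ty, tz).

rvec=(0.2802, -0.6823, 0.1777) tvec=(0.0986, -0.0032, 1.1977)

Intrinsics K: fx=710.0, fy=566.2, cx=314.8, cy=222.4
Marker side s = 0.203 m; corners in marker frame (Z=0):
  M0 = (-0.1015, +0.1015, 0)
  M1 = (+0.1015, +0.1015, 0)
  M2 = (+0.1015, -0.1015, 0)
  M3 = (-0.1015, -0.1015, 0)
Detected image corners:
  c0 = (312.044721, 264.583845) px
  c1 = (398.068684, 266.574308) px
  c2 = (429.986986, 180.368442) px
  c3 = (344.623568, 168.201779) px
Planar DLT: solve 8×8 A·h = b for H (H[2,2]=1):
  H  [+621.26055 -97.94072 +373.24550]
  H  [+152.42180 +484.40275 +220.88409]
  H  [+0.53639 +0.16388 +1.00000]
B = K⁻¹H; ‖b₁‖=0.834954, ‖b₂‖=0.834954; λ = 2/(‖b₁‖+‖b₂‖) = 1.197671, sign → tz>0 ⇒ λ=+1.197671
r₁ = λ·B[:,0] = (+0.76315,+0.07008,+0.64242); r₂ = λ·B[:,1] = (-0.25224,+0.94755,+0.19628)
r₃ = r₁×r₂ = (-0.59497,-0.31183,+0.74079); SVD([r₁ r₂ r₃]) → R = UVᵀ:
  R  [+0.76315 -0.25224 -0.59497]
  R  [+0.07008 +0.94755 -0.31183]
  R  [+0.64242 +0.19628 +0.74079]
t = (+0.09859, -0.00321, +1.19767) m
tr R = 2.451488; θ = arccos((tr R − 1)/2) = 0.758681 rad = 43.469°
axis k = ((R−Rᵀ)₃₂, (R−Rᵀ)₁₃, (R−Rᵀ)₂₁) / (2 sinθ) = (+0.369286, -0.899307, +0.234253)
rvec = θ·k = (+0.280170, -0.682287, +0.177723)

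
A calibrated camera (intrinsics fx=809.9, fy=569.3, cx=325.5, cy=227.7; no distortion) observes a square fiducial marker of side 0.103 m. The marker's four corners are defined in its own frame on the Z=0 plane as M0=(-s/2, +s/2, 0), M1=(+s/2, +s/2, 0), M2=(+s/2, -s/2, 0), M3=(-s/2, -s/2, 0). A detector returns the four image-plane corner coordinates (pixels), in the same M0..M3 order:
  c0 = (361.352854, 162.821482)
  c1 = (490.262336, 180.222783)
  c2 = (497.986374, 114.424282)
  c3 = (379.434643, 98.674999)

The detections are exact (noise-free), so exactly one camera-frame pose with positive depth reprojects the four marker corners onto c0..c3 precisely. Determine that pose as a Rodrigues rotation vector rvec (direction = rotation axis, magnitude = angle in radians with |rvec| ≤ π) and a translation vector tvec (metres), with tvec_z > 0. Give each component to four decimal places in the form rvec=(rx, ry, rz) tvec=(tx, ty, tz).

rvec=(-0.5750, -0.0306, 0.1948) tvec=(0.0878, -0.1052, 0.6649)

Intrinsics K: fx=809.9, fy=569.3, cx=325.5, cy=227.7
Marker side s = 0.103 m; corners in marker frame (Z=0):
  M0 = (-0.0515, +0.0515, 0)
  M1 = (+0.0515, +0.0515, 0)
  M2 = (+0.0515, -0.0515, 0)
  M3 = (-0.0515, -0.0515, 0)
Detected image corners:
  c0 = (361.352854, 162.821482) px
  c1 = (490.262336, 180.222783) px
  c2 = (497.986374, 114.424282) px
  c3 = (379.434643, 98.674999) px
Planar DLT: solve 8×8 A·h = b for H (H[2,2]=1):
  H  [+1182.51348 -478.41969 +432.40777]
  H  [+155.23572 +517.22698 +137.65299]
  H  [-0.03849 -0.81675 +1.00000]
B = K⁻¹H; ‖b₁‖=1.503895, ‖b₂‖=1.503895; λ = 2/(‖b₁‖+‖b₂‖) = 0.664940, sign → tz>0 ⇒ λ=+0.664940
r₁ = λ·B[:,0] = (+0.98115,+0.19155,-0.02560); r₂ = λ·B[:,1] = (-0.17452,+0.82134,-0.54309)
r₃ = r₁×r₂ = (-0.08301,+0.53732,+0.83928); SVD([r₁ r₂ r₃]) → R = UVᵀ:
  R  [+0.98115 -0.17452 -0.08301]
  R  [+0.19155 +0.82134 +0.53732]
  R  [-0.02560 -0.54309 +0.83928]
t = (+0.08777, -0.10517, +0.66494) m
tr R = 2.641768; θ = arccos((tr R − 1)/2) = 0.607839 rad = 34.827°
axis k = ((R−Rᵀ)₃₂, (R−Rᵀ)₁₃, (R−Rᵀ)₂₁) / (2 sinθ) = (-0.945914, -0.050264, +0.320501)
rvec = θ·k = (-0.574963, -0.030552, +0.194813)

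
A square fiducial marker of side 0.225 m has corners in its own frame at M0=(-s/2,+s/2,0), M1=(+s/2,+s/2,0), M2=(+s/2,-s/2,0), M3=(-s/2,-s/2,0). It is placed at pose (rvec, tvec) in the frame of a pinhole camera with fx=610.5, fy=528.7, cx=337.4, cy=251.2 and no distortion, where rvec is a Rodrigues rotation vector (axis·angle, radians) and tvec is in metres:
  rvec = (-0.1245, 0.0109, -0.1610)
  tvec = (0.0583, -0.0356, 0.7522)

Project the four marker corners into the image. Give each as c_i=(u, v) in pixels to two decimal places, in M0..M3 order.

Intrinsics K: fx=610.5, fy=528.7, cx=337.4, cy=251.2
Marker side s = 0.225 m; corners in marker frame (Z=0):
  M0 = (-0.1125, +0.1125, 0)
  M1 = (+0.1125, +0.1125, 0)
  M2 = (+0.1125, -0.1125, 0)
  M3 = (-0.1125, -0.1125, 0)
rvec = (-0.1245, 0.0109, -0.1610), |rvec| = θ = 0.20381 rad = 11.678°
Rodrigues: sinθ=0.20241, 1−cosθ=0.02070; R = I + sinθ·[k]× + (1−cosθ)·[k]×²:
    [+0.98703 +0.15921 +0.02081]
    [-0.16056 +0.97936 +0.12277]
    [-0.00084 -0.12451 +0.99222]
t = (0.0583, -0.0356, 0.7522) m
M0: Pc = R·M0+t = (-0.03483, +0.09264, +0.73829); u = 610.5·(-0.03483)/0.73829 + 337.4 = 308.5994, v = 528.7·(+0.09264)/0.73829 + 251.2 = 317.5423
M1: Pc = R·M1+t = (+0.18725, +0.05651, +0.73810); u = 610.5·(+0.18725)/0.73810 + 337.4 = 492.2807, v = 528.7·(+0.05651)/0.73810 + 251.2 = 291.6815
M2: Pc = R·M2+t = (+0.15143, -0.16384, +0.76611); u = 610.5·(+0.15143)/0.76611 + 337.4 = 458.0706, v = 528.7·(-0.16384)/0.76611 + 251.2 = 138.1319
M3: Pc = R·M3+t = (-0.07065, -0.12771, +0.76630); u = 610.5·(-0.07065)/0.76630 + 337.4 = 281.1130, v = 528.7·(-0.12771)/0.76630 + 251.2 = 163.0849

c0=(308.60, 317.54) c1=(492.28, 291.68) c2=(458.07, 138.13) c3=(281.11, 163.08)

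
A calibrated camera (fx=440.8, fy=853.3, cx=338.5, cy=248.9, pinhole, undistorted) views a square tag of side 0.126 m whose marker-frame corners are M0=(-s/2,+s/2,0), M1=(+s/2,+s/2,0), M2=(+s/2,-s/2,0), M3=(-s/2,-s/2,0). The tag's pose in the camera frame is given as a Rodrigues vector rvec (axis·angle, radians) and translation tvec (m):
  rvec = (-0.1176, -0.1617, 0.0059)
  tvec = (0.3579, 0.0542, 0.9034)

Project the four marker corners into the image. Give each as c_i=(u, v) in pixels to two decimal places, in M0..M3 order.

Intrinsics K: fx=440.8, fy=853.3, cx=338.5, cy=248.9
Marker side s = 0.126 m; corners in marker frame (Z=0):
  M0 = (-0.0630, +0.0630, 0)
  M1 = (+0.0630, +0.0630, 0)
  M2 = (+0.0630, -0.0630, 0)
  M3 = (-0.0630, -0.0630, 0)
rvec = (-0.1176, -0.1617, 0.0059), |rvec| = θ = 0.20003 rad = 11.461°
Rodrigues: sinθ=0.19870, 1−cosθ=0.01994; R = I + sinθ·[k]× + (1−cosθ)·[k]×²:
    [+0.98695 +0.00362 -0.16097]
    [+0.01534 +0.99309 +0.11634]
    [+0.16028 -0.11729 +0.98008]
t = (0.3579, 0.0542, 0.9034) m
M0: Pc = R·M0+t = (+0.29595, +0.11580, +0.88591); u = 440.8·(+0.29595)/0.88591 + 338.5 = 485.7545, v = 853.3·(+0.11580)/0.88591 + 248.9 = 360.4356
M1: Pc = R·M1+t = (+0.42031, +0.11773, +0.90611); u = 440.8·(+0.42031)/0.90611 + 338.5 = 542.9688, v = 853.3·(+0.11773)/0.90611 + 248.9 = 359.7696
M2: Pc = R·M2+t = (+0.41985, -0.00740, +0.92089); u = 440.8·(+0.41985)/0.92089 + 338.5 = 539.4693, v = 853.3·(-0.00740)/0.92089 + 248.9 = 242.0445
M3: Pc = R·M3+t = (+0.29549, -0.00933, +0.90069); u = 440.8·(+0.29549)/0.90069 + 338.5 = 483.1153, v = 853.3·(-0.00933)/0.90069 + 248.9 = 240.0600

c0=(485.75, 360.44) c1=(542.97, 359.77) c2=(539.47, 242.04) c3=(483.12, 240.06)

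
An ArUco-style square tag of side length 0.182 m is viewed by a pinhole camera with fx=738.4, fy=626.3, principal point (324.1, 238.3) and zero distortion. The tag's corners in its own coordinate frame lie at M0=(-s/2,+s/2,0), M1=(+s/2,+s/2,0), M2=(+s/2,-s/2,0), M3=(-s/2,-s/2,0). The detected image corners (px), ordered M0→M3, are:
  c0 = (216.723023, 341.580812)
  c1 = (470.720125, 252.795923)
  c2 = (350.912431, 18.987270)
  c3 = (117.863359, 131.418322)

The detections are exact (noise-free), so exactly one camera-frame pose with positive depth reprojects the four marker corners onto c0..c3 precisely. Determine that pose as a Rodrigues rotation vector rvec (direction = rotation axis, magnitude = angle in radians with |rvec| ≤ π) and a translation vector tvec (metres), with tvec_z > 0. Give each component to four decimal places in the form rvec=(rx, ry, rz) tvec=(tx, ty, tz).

rvec=(-0.0173, 0.3307, -0.4053) tvec=(-0.0276, -0.0382, 0.4702)

Intrinsics K: fx=738.4, fy=626.3, cx=324.1, cy=238.3
Marker side s = 0.182 m; corners in marker frame (Z=0):
  M0 = (-0.0910, +0.0910, 0)
  M1 = (+0.0910, +0.0910, 0)
  M2 = (+0.0910, -0.0910, 0)
  M3 = (-0.0910, -0.0910, 0)
Detected image corners:
  c0 = (216.723023, 341.580812) px
  c1 = (470.720125, 252.795923) px
  c2 = (350.912431, 18.987270) px
  c3 = (117.863359, 131.418322) px
Planar DLT: solve 8×8 A·h = b for H (H[2,2]=1):
  H  [+1145.10199 +546.84845 +280.82640]
  H  [-677.51464 +1183.30396 +187.47524]
  H  [-0.66432 -0.17439 +1.00000]
B = K⁻¹H; ‖b₁‖=2.126712, ‖b₂‖=2.126712; λ = 2/(‖b₁‖+‖b₂‖) = 0.470209, sign → tz>0 ⇒ λ=+0.470209
r₁ = λ·B[:,0] = (+0.86630,-0.38981,-0.31237); r₂ = λ·B[:,1] = (+0.38422,+0.91959,-0.08200)
r₃ = r₁×r₂ = (+0.31921,-0.04898,+0.94642); SVD([r₁ r₂ r₃]) → R = UVᵀ:
  R  [+0.86630 +0.38422 +0.31921]
  R  [-0.38981 +0.91959 -0.04898]
  R  [-0.31237 -0.08200 +0.94642]
t = (-0.02756, -0.03816, +0.47021) m
tr R = 2.732309; θ = arccos((tr R − 1)/2) = 0.523341 rad = 29.985°
axis k = ((R−Rᵀ)₃₂, (R−Rᵀ)₁₃, (R−Rᵀ)₂₁) / (2 sinθ) = (-0.033029, +0.631864, -0.774375)
rvec = θ·k = (-0.017285, +0.330680, -0.405262)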